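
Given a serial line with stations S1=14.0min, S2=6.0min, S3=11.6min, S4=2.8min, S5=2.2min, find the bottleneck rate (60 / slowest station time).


Bottleneck = longest station time
Station times: [14.0, 6.0, 11.6, 2.8, 2.2]
Max = 14.0 min
Rate = 60 / 14.0
= 4.29 units/hour (bottleneck: 14.0min)


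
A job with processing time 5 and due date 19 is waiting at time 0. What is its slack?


Slack = due - current_time - processing
= 19 - 0 - 5
= 14


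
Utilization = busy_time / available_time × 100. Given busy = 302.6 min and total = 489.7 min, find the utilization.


Utilization = busy / total × 100
= 302.6 / 489.7 × 100
= 61.8%


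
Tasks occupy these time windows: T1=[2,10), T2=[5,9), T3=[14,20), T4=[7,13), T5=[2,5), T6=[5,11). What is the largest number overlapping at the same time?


Check each time point for overlaps:
  t=7: 4 tasks active (T1, T2, T4, T6)
Max concurrent = 4


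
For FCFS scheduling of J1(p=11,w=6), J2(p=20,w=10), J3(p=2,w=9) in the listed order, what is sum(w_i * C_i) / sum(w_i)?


Completion times:
  J1: C=11, w×C=6×11=66
  J2: C=31, w×C=10×31=310
  J3: C=33, w×C=9×33=297
Sum w×C = 673
Sum w = 25
Weighted avg = 673/25
= 26.92


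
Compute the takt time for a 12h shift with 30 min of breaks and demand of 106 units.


Available = 12×60 - 30 = 690 min
Takt time = 690 / 106
= 6.51 min/unit


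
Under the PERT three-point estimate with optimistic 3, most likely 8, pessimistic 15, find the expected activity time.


te = (o + 4m + p) / 6
= (3 + 4×8 + 15) / 6
= (3 + 32 + 15) / 6
= 50 / 6
= 8.33


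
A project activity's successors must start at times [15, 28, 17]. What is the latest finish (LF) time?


LF = min of all successor start times
Successors start at: [15, 28, 17]
LF = min(15, 28, 17)
= 15


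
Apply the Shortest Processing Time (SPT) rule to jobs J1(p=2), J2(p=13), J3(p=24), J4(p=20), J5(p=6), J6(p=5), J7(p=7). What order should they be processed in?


SPT: sort by shortest processing time
  J1: p=2
  J6: p=5
  J5: p=6
  J7: p=7
  J2: p=13
  J4: p=20
  J3: p=24
Order: J1 → J6 → J5 → J7 → J2 → J4 → J3


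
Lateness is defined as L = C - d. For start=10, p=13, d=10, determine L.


Completion = 10 + 13 = 23
Lateness = C - d = 23 - 10
= 13


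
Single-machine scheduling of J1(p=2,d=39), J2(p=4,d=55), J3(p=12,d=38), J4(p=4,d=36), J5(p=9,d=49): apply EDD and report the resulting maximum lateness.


EDD order: J4 → J3 → J1 → J5 → J2
Completion and lateness:
  J4: C=4, d=36, L=4-36=-32
  J3: C=16, d=38, L=16-38=-22
  J1: C=18, d=39, L=18-39=-21
  J5: C=27, d=49, L=27-49=-22
  J2: C=31, d=55, L=31-55=-24
Lmax = max(-32, -22, -21, -22, -24)
= -21


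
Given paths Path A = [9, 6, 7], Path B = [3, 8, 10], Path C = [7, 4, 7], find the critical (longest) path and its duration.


Path A: 9 + 6 + 7 = 22
Path B: 3 + 8 + 10 = 21
Path C: 7 + 4 + 7 = 18
Critical path = longest = max(22, 21, 18)
= 22 (Path A)


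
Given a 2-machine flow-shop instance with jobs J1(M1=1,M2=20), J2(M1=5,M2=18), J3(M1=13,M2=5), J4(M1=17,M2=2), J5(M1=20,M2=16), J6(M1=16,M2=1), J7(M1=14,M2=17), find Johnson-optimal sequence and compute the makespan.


Johnson's rule:
Group 1 (M1≤M2, sort by M1): ['J1', 'J2', 'J7']
Group 2 (M1>M2, sort desc M2): ['J5', 'J3', 'J4', 'J6']
Sequence: J1 → J2 → J7 → J5 → J3 → J4 → J6
Makespan calculation:
  J1: M1 done=1, M2 done=21
  J2: M1 done=6, M2 done=39
  J7: M1 done=20, M2 done=56
  J5: M1 done=40, M2 done=72
  J3: M1 done=53, M2 done=77
  J4: M1 done=70, M2 done=79
  J6: M1 done=86, M2 done=87
= Sequence: J1 → J2 → J7 → J5 → J3 → J4 → J6, Makespan: 87


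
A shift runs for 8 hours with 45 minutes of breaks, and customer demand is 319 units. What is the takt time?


Available = 8×60 - 45 = 435 min
Takt time = 435 / 319
= 1.36 min/unit


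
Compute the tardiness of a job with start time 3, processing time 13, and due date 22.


Completion = start + processing = 3 + 13 = 16
Tardiness = max(0, C - d) = max(0, 16 - 22)
= max(0, -6)
= 0


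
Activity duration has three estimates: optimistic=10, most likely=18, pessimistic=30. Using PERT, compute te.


te = (o + 4m + p) / 6
= (10 + 4×18 + 30) / 6
= (10 + 72 + 30) / 6
= 112 / 6
= 18.67


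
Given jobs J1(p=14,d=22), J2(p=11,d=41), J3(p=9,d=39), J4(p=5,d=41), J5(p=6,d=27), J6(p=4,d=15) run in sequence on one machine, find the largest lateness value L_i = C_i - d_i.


Lateness per job (L = C - d):
  J1: C=14, d=22, L=-8
  J2: C=25, d=41, L=-16
  J3: C=34, d=39, L=-5
  J4: C=39, d=41, L=-2
  J5: C=45, d=27, L=18
  J6: C=49, d=15, L=34
Lmax = max(-8, -16, -5, -2, 18, 34)
= 34


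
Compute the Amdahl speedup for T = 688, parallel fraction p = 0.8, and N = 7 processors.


Amdahl's law: T_p = T × ((1-p) + p/N)
= 688 × ((1-0.8) + 0.8/7)
= 688 × (0.20 + 0.1143)
= 688 × 0.3143
= 216.23
Speedup = 688/216.23
= 3.18×


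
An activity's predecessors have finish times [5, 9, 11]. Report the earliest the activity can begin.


ES = max of all predecessor completion times
Predecessors: [5, 9, 11]
ES = max(5, 9, 11)
= 11


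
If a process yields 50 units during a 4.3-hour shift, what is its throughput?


Throughput = units / time
= 50 / 4.3
= 11.6 units/hour


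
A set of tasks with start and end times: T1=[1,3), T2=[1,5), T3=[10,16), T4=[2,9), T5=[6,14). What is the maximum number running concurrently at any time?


Check each time point for overlaps:
  t=2: 3 tasks active (T1, T2, T4)
Max concurrent = 3


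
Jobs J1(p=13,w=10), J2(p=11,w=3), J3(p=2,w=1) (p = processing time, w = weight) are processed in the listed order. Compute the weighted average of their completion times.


Completion times:
  J1: C=13, w×C=10×13=130
  J2: C=24, w×C=3×24=72
  J3: C=26, w×C=1×26=26
Sum w×C = 228
Sum w = 14
Weighted avg = 228/14
= 16.29


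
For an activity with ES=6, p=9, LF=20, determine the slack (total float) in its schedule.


EF = ES + duration = 6 + 9 = 15
LS = LF - duration = 20 - 9 = 11
Total Float = LF - EF = 20 - 15
(or LS - ES = 11 - 6)
= 5


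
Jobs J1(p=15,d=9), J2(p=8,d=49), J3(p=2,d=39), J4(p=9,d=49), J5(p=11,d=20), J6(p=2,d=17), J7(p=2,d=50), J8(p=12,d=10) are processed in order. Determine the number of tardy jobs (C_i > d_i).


Completion vs due date:
  J1: C=15, d=9 → TARDY
  J2: C=23, d=49 → on time
  J3: C=25, d=39 → on time
  J4: C=34, d=49 → on time
  J5: C=45, d=20 → TARDY
  J6: C=47, d=17 → TARDY
  J7: C=49, d=50 → on time
  J8: C=61, d=10 → TARDY
Tardy jobs: J1, J5, J6, J8
Count = 4


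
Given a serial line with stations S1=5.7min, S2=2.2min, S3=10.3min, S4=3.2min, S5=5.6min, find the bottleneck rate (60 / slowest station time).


Bottleneck = longest station time
Station times: [5.7, 2.2, 10.3, 3.2, 5.6]
Max = 10.3 min
Rate = 60 / 10.3
= 5.83 units/hour (bottleneck: 10.3min)


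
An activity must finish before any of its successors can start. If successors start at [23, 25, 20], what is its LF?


LF = min of all successor start times
Successors start at: [23, 25, 20]
LF = min(23, 25, 20)
= 20


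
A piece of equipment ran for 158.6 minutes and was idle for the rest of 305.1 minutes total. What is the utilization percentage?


Utilization = busy / total × 100
= 158.6 / 305.1 × 100
= 52.0%


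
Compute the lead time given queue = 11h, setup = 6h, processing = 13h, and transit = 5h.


Lead time = queue + setup + processing + transit
= 11 + 6 + 13 + 5
= 35 hours


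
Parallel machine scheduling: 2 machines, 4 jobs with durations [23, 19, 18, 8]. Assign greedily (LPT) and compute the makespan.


Jobs (LPT sorted): [23, 19, 18, 8]
Machines: 2
  J=23 → Machine 1 (load: 0+23=23)
  J=19 → Machine 2 (load: 0+19=19)
  J=18 → Machine 2 (load: 19+18=37)
  J=8 → Machine 1 (load: 23+8=31)
Machine loads: [31, 37]
Makespan = max = 37 time units


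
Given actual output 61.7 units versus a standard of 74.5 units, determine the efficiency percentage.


Efficiency = (actual / standard) × 100
= (61.7 / 74.5) × 100
= 82.8%


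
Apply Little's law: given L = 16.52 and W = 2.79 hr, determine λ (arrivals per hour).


Little's law: L = λW → λ = L / W
= 16.52 / 2.79
= 5.92 per hour


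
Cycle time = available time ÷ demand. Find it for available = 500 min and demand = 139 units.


Cycle time = available time / demand
= 500 / 139
= 3.60 min/unit


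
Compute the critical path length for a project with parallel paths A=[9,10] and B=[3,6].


Path A: 9 + 10 = 19
Path B: 3 + 6 = 9
Critical path = longest = max(19, 9)
= 19 (Path A)


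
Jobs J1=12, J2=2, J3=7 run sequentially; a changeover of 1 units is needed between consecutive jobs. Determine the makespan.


Makespan = Σ processing + (n-1) × setup
= (12 + 2 + 7) + (3-1)×1
= 21 + 2
= 23 time units


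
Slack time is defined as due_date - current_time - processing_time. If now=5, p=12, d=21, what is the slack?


Slack = due - current_time - processing
= 21 - 5 - 12
= 4


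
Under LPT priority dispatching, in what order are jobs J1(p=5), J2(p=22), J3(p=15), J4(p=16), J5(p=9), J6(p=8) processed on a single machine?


LPT: sort by longest processing time first
  J2: p=22
  J4: p=16
  J3: p=15
  J5: p=9
  J6: p=8
  J1: p=5
Order: J2 → J4 → J3 → J5 → J6 → J1


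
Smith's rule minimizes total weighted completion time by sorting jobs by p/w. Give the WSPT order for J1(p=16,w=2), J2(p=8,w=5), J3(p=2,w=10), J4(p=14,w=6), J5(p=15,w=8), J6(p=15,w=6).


WSPT (Smith's rule): sort by p/w ascending
  J3: p/w = 2/10 = 0.200
  J2: p/w = 8/5 = 1.600
  J5: p/w = 15/8 = 1.875
  J4: p/w = 14/6 = 2.333
  J6: p/w = 15/6 = 2.500
  J1: p/w = 16/2 = 8.000
Order: J3 → J2 → J5 → J4 → J6 → J1


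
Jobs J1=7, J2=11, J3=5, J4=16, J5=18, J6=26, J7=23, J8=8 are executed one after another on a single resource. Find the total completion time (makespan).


Sequential makespan: sum all processing times
= 7 + 11 + 5 + 16 + 18 + 26 + 23 + 8
= 114 time units


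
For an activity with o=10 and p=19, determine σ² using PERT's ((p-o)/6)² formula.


σ² = ((p - o) / 6)² = (p - o)² / 36
= (19 - 10)² / 36
= 9² / 36
= 81 / 36
= 2.2500


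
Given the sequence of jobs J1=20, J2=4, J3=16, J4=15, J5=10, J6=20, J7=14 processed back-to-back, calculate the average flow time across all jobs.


Completion times:
  J1: completes at 20
  J2: completes at 24
  J3: completes at 40
  J4: completes at 55
  J5: completes at 65
  J6: completes at 85
  J7: completes at 99
Sum = 388
Average = 388/7
= 55.43


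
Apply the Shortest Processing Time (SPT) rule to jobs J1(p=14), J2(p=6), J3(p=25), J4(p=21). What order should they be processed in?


SPT: sort by shortest processing time
  J2: p=6
  J1: p=14
  J4: p=21
  J3: p=25
Order: J2 → J1 → J4 → J3


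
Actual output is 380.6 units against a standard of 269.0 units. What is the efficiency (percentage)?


Efficiency = (actual / standard) × 100
= (380.6 / 269.0) × 100
= 141.5%


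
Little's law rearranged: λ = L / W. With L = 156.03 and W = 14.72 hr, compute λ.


Little's law: L = λW → λ = L / W
= 156.03 / 14.72
= 10.60 per hour


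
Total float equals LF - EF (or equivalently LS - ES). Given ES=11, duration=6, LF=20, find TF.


EF = ES + duration = 11 + 6 = 17
LS = LF - duration = 20 - 6 = 14
Total Float = LF - EF = 20 - 17
(or LS - ES = 14 - 11)
= 3


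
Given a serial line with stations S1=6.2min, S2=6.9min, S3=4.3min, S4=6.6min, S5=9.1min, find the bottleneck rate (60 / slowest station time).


Bottleneck = longest station time
Station times: [6.2, 6.9, 4.3, 6.6, 9.1]
Max = 9.1 min
Rate = 60 / 9.1
= 6.59 units/hour (bottleneck: 9.1min)


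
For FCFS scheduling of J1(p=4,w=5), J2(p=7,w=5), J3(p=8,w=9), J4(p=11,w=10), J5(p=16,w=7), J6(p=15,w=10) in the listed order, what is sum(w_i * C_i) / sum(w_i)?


Completion times:
  J1: C=4, w×C=5×4=20
  J2: C=11, w×C=5×11=55
  J3: C=19, w×C=9×19=171
  J4: C=30, w×C=10×30=300
  J5: C=46, w×C=7×46=322
  J6: C=61, w×C=10×61=610
Sum w×C = 1478
Sum w = 46
Weighted avg = 1478/46
= 32.13


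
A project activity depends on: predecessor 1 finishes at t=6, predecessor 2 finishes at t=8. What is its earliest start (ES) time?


ES = max of all predecessor completion times
Predecessors: [6, 8]
ES = max(6, 8)
= 8


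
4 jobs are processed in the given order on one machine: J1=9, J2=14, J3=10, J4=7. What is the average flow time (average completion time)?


Completion times:
  J1: completes at 9
  J2: completes at 23
  J3: completes at 33
  J4: completes at 40
Sum = 105
Average = 105/4
= 26.25


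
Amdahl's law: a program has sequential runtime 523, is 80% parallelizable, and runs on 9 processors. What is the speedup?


Amdahl's law: T_p = T × ((1-p) + p/N)
= 523 × ((1-0.8) + 0.8/9)
= 523 × (0.20 + 0.0889)
= 523 × 0.2889
= 151.09
Speedup = 523/151.09
= 3.46×


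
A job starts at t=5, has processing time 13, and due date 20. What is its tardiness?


Completion = start + processing = 5 + 13 = 18
Tardiness = max(0, C - d) = max(0, 18 - 20)
= max(0, -2)
= 0


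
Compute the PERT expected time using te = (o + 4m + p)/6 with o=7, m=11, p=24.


te = (o + 4m + p) / 6
= (7 + 4×11 + 24) / 6
= (7 + 44 + 24) / 6
= 75 / 6
= 12.50


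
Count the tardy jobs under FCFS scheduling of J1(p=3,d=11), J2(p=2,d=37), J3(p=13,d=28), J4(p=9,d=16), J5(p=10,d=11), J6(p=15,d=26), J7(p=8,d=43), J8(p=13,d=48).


Completion vs due date:
  J1: C=3, d=11 → on time
  J2: C=5, d=37 → on time
  J3: C=18, d=28 → on time
  J4: C=27, d=16 → TARDY
  J5: C=37, d=11 → TARDY
  J6: C=52, d=26 → TARDY
  J7: C=60, d=43 → TARDY
  J8: C=73, d=48 → TARDY
Tardy jobs: J4, J5, J6, J7, J8
Count = 5


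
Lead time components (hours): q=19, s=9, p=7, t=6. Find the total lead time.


Lead time = queue + setup + processing + transit
= 19 + 9 + 7 + 6
= 41 hours


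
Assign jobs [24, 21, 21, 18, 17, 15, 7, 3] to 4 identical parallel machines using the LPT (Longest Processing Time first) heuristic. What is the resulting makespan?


Jobs (LPT sorted): [24, 21, 21, 18, 17, 15, 7, 3]
Machines: 4
  J=24 → Machine 1 (load: 0+24=24)
  J=21 → Machine 2 (load: 0+21=21)
  J=21 → Machine 3 (load: 0+21=21)
  J=18 → Machine 4 (load: 0+18=18)
  J=17 → Machine 4 (load: 18+17=35)
  J=15 → Machine 2 (load: 21+15=36)
  J=7 → Machine 3 (load: 21+7=28)
  J=3 → Machine 1 (load: 24+3=27)
Machine loads: [27, 36, 28, 35]
Makespan = max = 36 time units


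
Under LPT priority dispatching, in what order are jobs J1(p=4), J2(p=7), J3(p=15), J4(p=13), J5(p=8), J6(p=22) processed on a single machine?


LPT: sort by longest processing time first
  J6: p=22
  J3: p=15
  J4: p=13
  J5: p=8
  J2: p=7
  J1: p=4
Order: J6 → J3 → J4 → J5 → J2 → J1


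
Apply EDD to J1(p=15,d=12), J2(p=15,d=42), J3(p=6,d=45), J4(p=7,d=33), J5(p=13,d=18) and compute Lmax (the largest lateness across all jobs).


EDD order: J1 → J5 → J4 → J2 → J3
Completion and lateness:
  J1: C=15, d=12, L=15-12=3
  J5: C=28, d=18, L=28-18=10
  J4: C=35, d=33, L=35-33=2
  J2: C=50, d=42, L=50-42=8
  J3: C=56, d=45, L=56-45=11
Lmax = max(3, 10, 2, 8, 11)
= 11


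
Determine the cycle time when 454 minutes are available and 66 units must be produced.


Cycle time = available time / demand
= 454 / 66
= 6.88 min/unit


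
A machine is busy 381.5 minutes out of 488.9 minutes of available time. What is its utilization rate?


Utilization = busy / total × 100
= 381.5 / 488.9 × 100
= 78.0%


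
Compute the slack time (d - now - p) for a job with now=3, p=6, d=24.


Slack = due - current_time - processing
= 24 - 3 - 6
= 15


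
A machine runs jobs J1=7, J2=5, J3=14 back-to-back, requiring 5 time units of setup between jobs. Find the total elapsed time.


Makespan = Σ processing + (n-1) × setup
= (7 + 5 + 14) + (3-1)×5
= 26 + 10
= 36 time units


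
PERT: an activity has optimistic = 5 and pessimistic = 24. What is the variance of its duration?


σ² = ((p - o) / 6)² = (p - o)² / 36
= (24 - 5)² / 36
= 19² / 36
= 361 / 36
= 10.0278


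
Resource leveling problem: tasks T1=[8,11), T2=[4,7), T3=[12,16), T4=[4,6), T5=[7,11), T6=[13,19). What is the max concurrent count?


Check each time point for overlaps:
  t=4: 2 tasks active (T2, T4)
Max concurrent = 2


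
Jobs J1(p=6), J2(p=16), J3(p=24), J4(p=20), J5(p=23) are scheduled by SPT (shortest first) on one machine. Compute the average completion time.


SPT order: J1 → J2 → J4 → J5 → J3
Completion times:
  J1: C=6
  J2: C=22
  J4: C=42
  J5: C=65
  J3: C=89
Sum = 224, n = 5
Mean flow = 224/5
= 44.80


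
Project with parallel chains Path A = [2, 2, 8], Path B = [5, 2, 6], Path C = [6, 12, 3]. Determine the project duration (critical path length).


Path A: 2 + 2 + 8 = 12
Path B: 5 + 2 + 6 = 13
Path C: 6 + 12 + 3 = 21
Critical path = longest = max(12, 13, 21)
= 21 (Path C)


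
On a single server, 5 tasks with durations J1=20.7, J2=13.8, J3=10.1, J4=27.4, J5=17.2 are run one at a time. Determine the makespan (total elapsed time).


Sequential makespan: sum all processing times
= 20.7 + 13.8 + 10.1 + 27.4 + 17.2
= 89.2 time units


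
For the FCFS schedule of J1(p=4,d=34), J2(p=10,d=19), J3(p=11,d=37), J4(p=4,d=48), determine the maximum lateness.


Lateness per job (L = C - d):
  J1: C=4, d=34, L=-30
  J2: C=14, d=19, L=-5
  J3: C=25, d=37, L=-12
  J4: C=29, d=48, L=-19
Lmax = max(-30, -5, -12, -19)
= -5


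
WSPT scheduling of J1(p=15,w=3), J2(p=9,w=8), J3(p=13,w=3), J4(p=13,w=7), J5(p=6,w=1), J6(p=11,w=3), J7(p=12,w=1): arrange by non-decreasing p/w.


WSPT (Smith's rule): sort by p/w ascending
  J2: p/w = 9/8 = 1.125
  J4: p/w = 13/7 = 1.857
  J6: p/w = 11/3 = 3.667
  J3: p/w = 13/3 = 4.333
  J1: p/w = 15/3 = 5.000
  J5: p/w = 6/1 = 6.000
  J7: p/w = 12/1 = 12.000
Order: J2 → J4 → J6 → J3 → J1 → J5 → J7


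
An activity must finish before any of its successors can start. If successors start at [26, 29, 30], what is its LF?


LF = min of all successor start times
Successors start at: [26, 29, 30]
LF = min(26, 29, 30)
= 26


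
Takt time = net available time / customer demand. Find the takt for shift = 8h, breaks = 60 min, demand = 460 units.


Available = 8×60 - 60 = 420 min
Takt time = 420 / 460
= 0.91 min/unit


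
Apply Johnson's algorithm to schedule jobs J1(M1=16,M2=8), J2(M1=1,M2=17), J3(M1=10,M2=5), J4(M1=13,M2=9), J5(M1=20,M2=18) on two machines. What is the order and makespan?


Johnson's rule:
Group 1 (M1≤M2, sort by M1): ['J2']
Group 2 (M1>M2, sort desc M2): ['J5', 'J4', 'J1', 'J3']
Sequence: J2 → J5 → J4 → J1 → J3
Makespan calculation:
  J2: M1 done=1, M2 done=18
  J5: M1 done=21, M2 done=39
  J4: M1 done=34, M2 done=48
  J1: M1 done=50, M2 done=58
  J3: M1 done=60, M2 done=65
= Sequence: J2 → J5 → J4 → J1 → J3, Makespan: 65


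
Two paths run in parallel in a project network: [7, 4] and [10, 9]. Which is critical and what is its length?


Path A: 7 + 4 = 11
Path B: 10 + 9 = 19
Critical path = longest = max(11, 19)
= 19 (Path B)


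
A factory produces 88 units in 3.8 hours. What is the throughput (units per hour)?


Throughput = units / time
= 88 / 3.8
= 23.2 units/hour


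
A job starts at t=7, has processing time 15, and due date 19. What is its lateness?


Completion = 7 + 15 = 22
Lateness = C - d = 22 - 19
= 3


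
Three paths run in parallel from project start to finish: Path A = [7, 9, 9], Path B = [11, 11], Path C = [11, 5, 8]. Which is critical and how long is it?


Path A: 7 + 9 + 9 = 25
Path B: 11 + 11 = 22
Path C: 11 + 5 + 8 = 24
Critical path = longest = max(25, 22, 24)
= 25 (Path A)


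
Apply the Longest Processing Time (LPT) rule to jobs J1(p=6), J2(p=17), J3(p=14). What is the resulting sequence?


LPT: sort by longest processing time first
  J2: p=17
  J3: p=14
  J1: p=6
Order: J2 → J3 → J1


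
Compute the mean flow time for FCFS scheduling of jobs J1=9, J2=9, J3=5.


Completion times:
  J1: completes at 9
  J2: completes at 18
  J3: completes at 23
Sum = 50
Average = 50/3
= 16.67


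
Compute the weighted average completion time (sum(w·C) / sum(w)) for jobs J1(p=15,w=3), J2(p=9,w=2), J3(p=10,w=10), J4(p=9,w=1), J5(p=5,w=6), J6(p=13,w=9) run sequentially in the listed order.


Completion times:
  J1: C=15, w×C=3×15=45
  J2: C=24, w×C=2×24=48
  J3: C=34, w×C=10×34=340
  J4: C=43, w×C=1×43=43
  J5: C=48, w×C=6×48=288
  J6: C=61, w×C=9×61=549
Sum w×C = 1313
Sum w = 31
Weighted avg = 1313/31
= 42.35


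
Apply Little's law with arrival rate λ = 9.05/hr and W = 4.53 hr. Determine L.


Little's law: L = λ × W
= 9.05 × 4.53
= 41.00


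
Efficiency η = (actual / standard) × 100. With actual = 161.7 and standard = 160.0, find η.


Efficiency = (actual / standard) × 100
= (161.7 / 160.0) × 100
= 101.1%


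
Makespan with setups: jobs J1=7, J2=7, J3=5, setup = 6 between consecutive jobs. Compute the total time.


Makespan = Σ processing + (n-1) × setup
= (7 + 7 + 5) + (3-1)×6
= 19 + 12
= 31 time units


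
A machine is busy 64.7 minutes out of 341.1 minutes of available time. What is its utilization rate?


Utilization = busy / total × 100
= 64.7 / 341.1 × 100
= 19.0%


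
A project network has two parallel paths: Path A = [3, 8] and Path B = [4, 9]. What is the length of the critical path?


Path A: 3 + 8 = 11
Path B: 4 + 9 = 13
Critical path = longest = max(11, 13)
= 13 (Path B)


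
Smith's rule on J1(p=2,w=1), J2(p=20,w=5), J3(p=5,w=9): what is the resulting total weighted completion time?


WSPT order (by p/w): J3 → J1 → J2
  J3: C=5, w·C=9×5=45
  J1: C=7, w·C=1×7=7
  J2: C=27, w·C=5×27=135
Σ w·C = 187
= 187


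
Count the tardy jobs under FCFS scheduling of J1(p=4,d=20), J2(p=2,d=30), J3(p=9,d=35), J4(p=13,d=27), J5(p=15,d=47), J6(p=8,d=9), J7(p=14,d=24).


Completion vs due date:
  J1: C=4, d=20 → on time
  J2: C=6, d=30 → on time
  J3: C=15, d=35 → on time
  J4: C=28, d=27 → TARDY
  J5: C=43, d=47 → on time
  J6: C=51, d=9 → TARDY
  J7: C=65, d=24 → TARDY
Tardy jobs: J4, J6, J7
Count = 3


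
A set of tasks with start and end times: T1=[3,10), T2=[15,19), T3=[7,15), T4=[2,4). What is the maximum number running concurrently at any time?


Check each time point for overlaps:
  t=3: 2 tasks active (T1, T4)
Max concurrent = 2


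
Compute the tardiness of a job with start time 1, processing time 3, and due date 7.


Completion = start + processing = 1 + 3 = 4
Tardiness = max(0, C - d) = max(0, 4 - 7)
= max(0, -3)
= 0


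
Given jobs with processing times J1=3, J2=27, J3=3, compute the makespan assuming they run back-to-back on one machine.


Sequential makespan: sum all processing times
= 3 + 27 + 3
= 33 time units


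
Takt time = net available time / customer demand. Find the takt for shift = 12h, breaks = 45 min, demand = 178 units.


Available = 12×60 - 45 = 675 min
Takt time = 675 / 178
= 3.79 min/unit


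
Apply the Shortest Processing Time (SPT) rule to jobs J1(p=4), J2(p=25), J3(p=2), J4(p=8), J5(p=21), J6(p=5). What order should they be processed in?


SPT: sort by shortest processing time
  J3: p=2
  J1: p=4
  J6: p=5
  J4: p=8
  J5: p=21
  J2: p=25
Order: J3 → J1 → J6 → J4 → J5 → J2


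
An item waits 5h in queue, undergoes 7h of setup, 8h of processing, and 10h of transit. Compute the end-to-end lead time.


Lead time = queue + setup + processing + transit
= 5 + 7 + 8 + 10
= 30 hours


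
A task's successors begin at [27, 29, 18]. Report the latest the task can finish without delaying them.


LF = min of all successor start times
Successors start at: [27, 29, 18]
LF = min(27, 29, 18)
= 18


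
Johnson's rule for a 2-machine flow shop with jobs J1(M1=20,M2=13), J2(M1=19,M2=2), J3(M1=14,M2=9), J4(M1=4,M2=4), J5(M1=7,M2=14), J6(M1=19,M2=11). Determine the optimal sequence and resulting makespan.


Johnson's rule:
Group 1 (M1≤M2, sort by M1): ['J4', 'J5']
Group 2 (M1>M2, sort desc M2): ['J1', 'J6', 'J3', 'J2']
Sequence: J4 → J5 → J1 → J6 → J3 → J2
Makespan calculation:
  J4: M1 done=4, M2 done=8
  J5: M1 done=11, M2 done=25
  J1: M1 done=31, M2 done=44
  J6: M1 done=50, M2 done=61
  J3: M1 done=64, M2 done=73
  J2: M1 done=83, M2 done=85
= Sequence: J4 → J5 → J1 → J6 → J3 → J2, Makespan: 85


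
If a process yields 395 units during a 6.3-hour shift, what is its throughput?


Throughput = units / time
= 395 / 6.3
= 62.7 units/hour


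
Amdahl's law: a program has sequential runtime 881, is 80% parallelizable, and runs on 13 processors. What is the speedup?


Amdahl's law: T_p = T × ((1-p) + p/N)
= 881 × ((1-0.8) + 0.8/13)
= 881 × (0.20 + 0.0615)
= 881 × 0.2615
= 230.42
Speedup = 881/230.42
= 3.82×


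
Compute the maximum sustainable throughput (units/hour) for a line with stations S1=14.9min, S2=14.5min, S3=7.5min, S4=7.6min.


Bottleneck = longest station time
Station times: [14.9, 14.5, 7.5, 7.6]
Max = 14.9 min
Rate = 60 / 14.9
= 4.03 units/hour (bottleneck: 14.9min)


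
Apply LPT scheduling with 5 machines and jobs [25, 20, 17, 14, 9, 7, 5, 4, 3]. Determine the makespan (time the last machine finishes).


Jobs (LPT sorted): [25, 20, 17, 14, 9, 7, 5, 4, 3]
Machines: 5
  J=25 → Machine 1 (load: 0+25=25)
  J=20 → Machine 2 (load: 0+20=20)
  J=17 → Machine 3 (load: 0+17=17)
  J=14 → Machine 4 (load: 0+14=14)
  J=9 → Machine 5 (load: 0+9=9)
  J=7 → Machine 5 (load: 9+7=16)
  J=5 → Machine 4 (load: 14+5=19)
  J=4 → Machine 5 (load: 16+4=20)
  J=3 → Machine 3 (load: 17+3=20)
Machine loads: [25, 20, 20, 19, 20]
Makespan = max = 25 time units


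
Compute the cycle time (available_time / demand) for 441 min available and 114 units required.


Cycle time = available time / demand
= 441 / 114
= 3.87 min/unit


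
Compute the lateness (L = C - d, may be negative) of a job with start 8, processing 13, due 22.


Completion = 8 + 13 = 21
Lateness = C - d = 21 - 22
= -1


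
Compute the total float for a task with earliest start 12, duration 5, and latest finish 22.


EF = ES + duration = 12 + 5 = 17
LS = LF - duration = 22 - 5 = 17
Total Float = LF - EF = 22 - 17
(or LS - ES = 17 - 12)
= 5


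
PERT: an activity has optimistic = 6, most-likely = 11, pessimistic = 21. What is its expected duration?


te = (o + 4m + p) / 6
= (6 + 4×11 + 21) / 6
= (6 + 44 + 21) / 6
= 71 / 6
= 11.83


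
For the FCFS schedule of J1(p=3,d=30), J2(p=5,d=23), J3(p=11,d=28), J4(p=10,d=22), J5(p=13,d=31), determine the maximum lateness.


Lateness per job (L = C - d):
  J1: C=3, d=30, L=-27
  J2: C=8, d=23, L=-15
  J3: C=19, d=28, L=-9
  J4: C=29, d=22, L=7
  J5: C=42, d=31, L=11
Lmax = max(-27, -15, -9, 7, 11)
= 11


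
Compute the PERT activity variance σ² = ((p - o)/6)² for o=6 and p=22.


σ² = ((p - o) / 6)² = (p - o)² / 36
= (22 - 6)² / 36
= 16² / 36
= 256 / 36
= 7.1111


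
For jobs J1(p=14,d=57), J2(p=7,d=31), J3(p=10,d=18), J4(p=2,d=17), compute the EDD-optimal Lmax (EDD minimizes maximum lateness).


EDD order: J4 → J3 → J2 → J1
Completion and lateness:
  J4: C=2, d=17, L=2-17=-15
  J3: C=12, d=18, L=12-18=-6
  J2: C=19, d=31, L=19-31=-12
  J1: C=33, d=57, L=33-57=-24
Lmax = max(-15, -6, -12, -24)
= -6


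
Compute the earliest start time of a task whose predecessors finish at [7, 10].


ES = max of all predecessor completion times
Predecessors: [7, 10]
ES = max(7, 10)
= 10


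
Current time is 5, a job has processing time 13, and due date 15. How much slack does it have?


Slack = due - current_time - processing
= 15 - 5 - 13
= -3


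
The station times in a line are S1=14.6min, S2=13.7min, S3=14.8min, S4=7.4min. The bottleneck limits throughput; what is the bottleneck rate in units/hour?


Bottleneck = longest station time
Station times: [14.6, 13.7, 14.8, 7.4]
Max = 14.8 min
Rate = 60 / 14.8
= 4.05 units/hour (bottleneck: 14.8min)


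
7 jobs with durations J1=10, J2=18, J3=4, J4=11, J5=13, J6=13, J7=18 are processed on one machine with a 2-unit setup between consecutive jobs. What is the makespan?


Makespan = Σ processing + (n-1) × setup
= (10 + 18 + 4 + 11 + 13 + 13 + 18) + (7-1)×2
= 87 + 12
= 99 time units


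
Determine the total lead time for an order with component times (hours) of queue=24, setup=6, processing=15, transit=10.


Lead time = queue + setup + processing + transit
= 24 + 6 + 15 + 10
= 55 hours


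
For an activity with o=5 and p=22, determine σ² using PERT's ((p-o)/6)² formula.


σ² = ((p - o) / 6)² = (p - o)² / 36
= (22 - 5)² / 36
= 17² / 36
= 289 / 36
= 8.0278


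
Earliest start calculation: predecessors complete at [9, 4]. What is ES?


ES = max of all predecessor completion times
Predecessors: [9, 4]
ES = max(9, 4)
= 9


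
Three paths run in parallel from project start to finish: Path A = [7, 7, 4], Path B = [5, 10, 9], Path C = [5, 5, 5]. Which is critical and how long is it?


Path A: 7 + 7 + 4 = 18
Path B: 5 + 10 + 9 = 24
Path C: 5 + 5 + 5 = 15
Critical path = longest = max(18, 24, 15)
= 24 (Path B)


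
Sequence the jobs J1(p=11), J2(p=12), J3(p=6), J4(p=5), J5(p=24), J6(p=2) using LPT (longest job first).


LPT: sort by longest processing time first
  J5: p=24
  J2: p=12
  J1: p=11
  J3: p=6
  J4: p=5
  J6: p=2
Order: J5 → J2 → J1 → J3 → J4 → J6


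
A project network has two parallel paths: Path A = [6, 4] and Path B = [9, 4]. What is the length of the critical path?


Path A: 6 + 4 = 10
Path B: 9 + 4 = 13
Critical path = longest = max(10, 13)
= 13 (Path B)


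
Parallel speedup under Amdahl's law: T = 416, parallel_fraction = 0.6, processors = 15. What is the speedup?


Amdahl's law: T_p = T × ((1-p) + p/N)
= 416 × ((1-0.6) + 0.6/15)
= 416 × (0.40 + 0.0400)
= 416 × 0.4400
= 183.04
Speedup = 416/183.04
= 2.27×


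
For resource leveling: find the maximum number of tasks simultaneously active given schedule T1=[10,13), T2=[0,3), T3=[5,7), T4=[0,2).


Check each time point for overlaps:
  t=0: 2 tasks active (T2, T4)
Max concurrent = 2


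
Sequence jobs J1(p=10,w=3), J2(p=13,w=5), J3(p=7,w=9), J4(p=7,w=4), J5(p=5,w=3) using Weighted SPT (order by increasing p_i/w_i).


WSPT (Smith's rule): sort by p/w ascending
  J3: p/w = 7/9 = 0.778
  J5: p/w = 5/3 = 1.667
  J4: p/w = 7/4 = 1.750
  J2: p/w = 13/5 = 2.600
  J1: p/w = 10/3 = 3.333
Order: J3 → J5 → J4 → J2 → J1


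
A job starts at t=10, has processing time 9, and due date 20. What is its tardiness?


Completion = start + processing = 10 + 9 = 19
Tardiness = max(0, C - d) = max(0, 19 - 20)
= max(0, -1)
= 0


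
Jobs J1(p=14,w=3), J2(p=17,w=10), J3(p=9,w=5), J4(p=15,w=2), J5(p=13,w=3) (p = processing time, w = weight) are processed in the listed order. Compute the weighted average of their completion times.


Completion times:
  J1: C=14, w×C=3×14=42
  J2: C=31, w×C=10×31=310
  J3: C=40, w×C=5×40=200
  J4: C=55, w×C=2×55=110
  J5: C=68, w×C=3×68=204
Sum w×C = 866
Sum w = 23
Weighted avg = 866/23
= 37.65


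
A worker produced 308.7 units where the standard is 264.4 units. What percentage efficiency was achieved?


Efficiency = (actual / standard) × 100
= (308.7 / 264.4) × 100
= 116.8%


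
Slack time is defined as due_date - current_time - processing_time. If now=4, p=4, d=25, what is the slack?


Slack = due - current_time - processing
= 25 - 4 - 4
= 17


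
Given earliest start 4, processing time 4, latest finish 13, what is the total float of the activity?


EF = ES + duration = 4 + 4 = 8
LS = LF - duration = 13 - 4 = 9
Total Float = LF - EF = 13 - 8
(or LS - ES = 9 - 4)
= 5


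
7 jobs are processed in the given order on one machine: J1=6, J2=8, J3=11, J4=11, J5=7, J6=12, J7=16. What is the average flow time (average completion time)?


Completion times:
  J1: completes at 6
  J2: completes at 14
  J3: completes at 25
  J4: completes at 36
  J5: completes at 43
  J6: completes at 55
  J7: completes at 71
Sum = 250
Average = 250/7
= 35.71


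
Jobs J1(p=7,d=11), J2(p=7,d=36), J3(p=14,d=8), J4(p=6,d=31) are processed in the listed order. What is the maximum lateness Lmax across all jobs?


Lateness per job (L = C - d):
  J1: C=7, d=11, L=-4
  J2: C=14, d=36, L=-22
  J3: C=28, d=8, L=20
  J4: C=34, d=31, L=3
Lmax = max(-4, -22, 20, 3)
= 20


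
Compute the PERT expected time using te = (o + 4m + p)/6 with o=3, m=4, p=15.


te = (o + 4m + p) / 6
= (3 + 4×4 + 15) / 6
= (3 + 16 + 15) / 6
= 34 / 6
= 5.67


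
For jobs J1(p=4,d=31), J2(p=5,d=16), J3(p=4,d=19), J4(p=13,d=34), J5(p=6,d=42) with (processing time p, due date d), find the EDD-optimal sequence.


EDD: sort by earliest due date
  J2: d=16, p=5
  J3: d=19, p=4
  J1: d=31, p=4
  J4: d=34, p=13
  J5: d=42, p=6
Order: J2 → J3 → J1 → J4 → J5


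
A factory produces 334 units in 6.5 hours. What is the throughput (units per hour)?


Throughput = units / time
= 334 / 6.5
= 51.4 units/hour


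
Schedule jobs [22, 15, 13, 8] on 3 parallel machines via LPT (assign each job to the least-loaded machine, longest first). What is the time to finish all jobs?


Jobs (LPT sorted): [22, 15, 13, 8]
Machines: 3
  J=22 → Machine 1 (load: 0+22=22)
  J=15 → Machine 2 (load: 0+15=15)
  J=13 → Machine 3 (load: 0+13=13)
  J=8 → Machine 3 (load: 13+8=21)
Machine loads: [22, 15, 21]
Makespan = max = 22 time units


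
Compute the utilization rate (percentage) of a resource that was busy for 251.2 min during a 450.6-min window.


Utilization = busy / total × 100
= 251.2 / 450.6 × 100
= 55.7%


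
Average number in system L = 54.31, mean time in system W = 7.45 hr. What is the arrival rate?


Little's law: L = λW → λ = L / W
= 54.31 / 7.45
= 7.29 per hour


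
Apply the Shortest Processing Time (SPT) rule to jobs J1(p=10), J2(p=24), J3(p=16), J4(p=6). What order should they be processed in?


SPT: sort by shortest processing time
  J4: p=6
  J1: p=10
  J3: p=16
  J2: p=24
Order: J4 → J1 → J3 → J2


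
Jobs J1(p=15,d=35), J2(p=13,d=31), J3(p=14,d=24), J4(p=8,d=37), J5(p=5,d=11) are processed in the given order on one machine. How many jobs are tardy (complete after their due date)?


Completion vs due date:
  J1: C=15, d=35 → on time
  J2: C=28, d=31 → on time
  J3: C=42, d=24 → TARDY
  J4: C=50, d=37 → TARDY
  J5: C=55, d=11 → TARDY
Tardy jobs: J3, J4, J5
Count = 3


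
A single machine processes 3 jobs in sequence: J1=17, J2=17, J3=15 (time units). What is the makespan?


Sequential makespan: sum all processing times
= 17 + 17 + 15
= 49 time units


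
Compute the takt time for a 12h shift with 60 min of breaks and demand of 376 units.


Available = 12×60 - 60 = 660 min
Takt time = 660 / 376
= 1.76 min/unit


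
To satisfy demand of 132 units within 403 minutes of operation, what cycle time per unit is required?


Cycle time = available time / demand
= 403 / 132
= 3.05 min/unit


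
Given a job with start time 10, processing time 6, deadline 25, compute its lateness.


Completion = 10 + 6 = 16
Lateness = C - d = 16 - 25
= -9


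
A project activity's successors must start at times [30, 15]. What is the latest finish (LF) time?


LF = min of all successor start times
Successors start at: [30, 15]
LF = min(30, 15)
= 15


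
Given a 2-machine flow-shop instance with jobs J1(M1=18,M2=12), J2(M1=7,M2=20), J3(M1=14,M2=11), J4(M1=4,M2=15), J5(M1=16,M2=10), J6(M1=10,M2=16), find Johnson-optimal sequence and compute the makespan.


Johnson's rule:
Group 1 (M1≤M2, sort by M1): ['J4', 'J2', 'J6']
Group 2 (M1>M2, sort desc M2): ['J1', 'J3', 'J5']
Sequence: J4 → J2 → J6 → J1 → J3 → J5
Makespan calculation:
  J4: M1 done=4, M2 done=19
  J2: M1 done=11, M2 done=39
  J6: M1 done=21, M2 done=55
  J1: M1 done=39, M2 done=67
  J3: M1 done=53, M2 done=78
  J5: M1 done=69, M2 done=88
= Sequence: J4 → J2 → J6 → J1 → J3 → J5, Makespan: 88


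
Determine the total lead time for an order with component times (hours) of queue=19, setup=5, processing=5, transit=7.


Lead time = queue + setup + processing + transit
= 19 + 5 + 5 + 7
= 36 hours


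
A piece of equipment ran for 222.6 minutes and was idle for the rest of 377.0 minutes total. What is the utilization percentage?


Utilization = busy / total × 100
= 222.6 / 377.0 × 100
= 59.0%


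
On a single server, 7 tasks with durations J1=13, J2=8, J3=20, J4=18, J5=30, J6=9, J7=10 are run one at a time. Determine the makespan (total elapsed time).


Sequential makespan: sum all processing times
= 13 + 8 + 20 + 18 + 30 + 9 + 10
= 108 time units


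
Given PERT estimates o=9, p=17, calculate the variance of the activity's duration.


σ² = ((p - o) / 6)² = (p - o)² / 36
= (17 - 9)² / 36
= 8² / 36
= 64 / 36
= 1.7778


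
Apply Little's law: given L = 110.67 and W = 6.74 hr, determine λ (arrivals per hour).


Little's law: L = λW → λ = L / W
= 110.67 / 6.74
= 16.42 per hour


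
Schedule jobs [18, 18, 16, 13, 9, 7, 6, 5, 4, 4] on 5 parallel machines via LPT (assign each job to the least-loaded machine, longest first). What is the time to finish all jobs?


Jobs (LPT sorted): [18, 18, 16, 13, 9, 7, 6, 5, 4, 4]
Machines: 5
  J=18 → Machine 1 (load: 0+18=18)
  J=18 → Machine 2 (load: 0+18=18)
  J=16 → Machine 3 (load: 0+16=16)
  J=13 → Machine 4 (load: 0+13=13)
  J=9 → Machine 5 (load: 0+9=9)
  J=7 → Machine 5 (load: 9+7=16)
  J=6 → Machine 4 (load: 13+6=19)
  J=5 → Machine 3 (load: 16+5=21)
  J=4 → Machine 5 (load: 16+4=20)
  J=4 → Machine 1 (load: 18+4=22)
Machine loads: [22, 18, 21, 19, 20]
Makespan = max = 22 time units


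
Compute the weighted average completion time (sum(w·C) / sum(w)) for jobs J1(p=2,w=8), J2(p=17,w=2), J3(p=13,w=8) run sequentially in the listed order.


Completion times:
  J1: C=2, w×C=8×2=16
  J2: C=19, w×C=2×19=38
  J3: C=32, w×C=8×32=256
Sum w×C = 310
Sum w = 18
Weighted avg = 310/18
= 17.22


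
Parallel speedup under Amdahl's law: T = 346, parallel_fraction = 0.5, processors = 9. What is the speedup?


Amdahl's law: T_p = T × ((1-p) + p/N)
= 346 × ((1-0.5) + 0.5/9)
= 346 × (0.50 + 0.0556)
= 346 × 0.5556
= 192.22
Speedup = 346/192.22
= 1.80×


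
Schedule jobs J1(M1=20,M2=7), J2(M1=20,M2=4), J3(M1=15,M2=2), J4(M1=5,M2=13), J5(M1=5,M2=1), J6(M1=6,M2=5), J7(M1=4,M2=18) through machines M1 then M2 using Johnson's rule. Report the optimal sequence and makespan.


Johnson's rule:
Group 1 (M1≤M2, sort by M1): ['J7', 'J4']
Group 2 (M1>M2, sort desc M2): ['J1', 'J6', 'J2', 'J3', 'J5']
Sequence: J7 → J4 → J1 → J6 → J2 → J3 → J5
Makespan calculation:
  J7: M1 done=4, M2 done=22
  J4: M1 done=9, M2 done=35
  J1: M1 done=29, M2 done=42
  J6: M1 done=35, M2 done=47
  J2: M1 done=55, M2 done=59
  J3: M1 done=70, M2 done=72
  J5: M1 done=75, M2 done=76
= Sequence: J7 → J4 → J1 → J6 → J2 → J3 → J5, Makespan: 76


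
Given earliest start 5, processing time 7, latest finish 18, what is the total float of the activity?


EF = ES + duration = 5 + 7 = 12
LS = LF - duration = 18 - 7 = 11
Total Float = LF - EF = 18 - 12
(or LS - ES = 11 - 5)
= 6


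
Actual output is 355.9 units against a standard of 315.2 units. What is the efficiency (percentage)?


Efficiency = (actual / standard) × 100
= (355.9 / 315.2) × 100
= 112.9%


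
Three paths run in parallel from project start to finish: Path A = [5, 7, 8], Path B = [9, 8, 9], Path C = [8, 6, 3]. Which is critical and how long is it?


Path A: 5 + 7 + 8 = 20
Path B: 9 + 8 + 9 = 26
Path C: 8 + 6 + 3 = 17
Critical path = longest = max(20, 26, 17)
= 26 (Path B)


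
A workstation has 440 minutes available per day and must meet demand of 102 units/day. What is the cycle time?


Cycle time = available time / demand
= 440 / 102
= 4.31 min/unit
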